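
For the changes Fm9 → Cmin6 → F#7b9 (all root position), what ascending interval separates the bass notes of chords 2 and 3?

The roots are C and F#.
C up to F# is 6 semitones, a half step wider than a perfect fourth, so the interval is augmented.

A4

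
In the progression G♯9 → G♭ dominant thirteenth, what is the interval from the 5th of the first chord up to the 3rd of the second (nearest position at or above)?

diminished sixth

G♯9 has D♯ as its 5th, and G♭ dominant thirteenth has B♭ as its 3rd.
6 letter names make it a sixth; at 7 semitones (a whole step narrower than major) the quality is diminished.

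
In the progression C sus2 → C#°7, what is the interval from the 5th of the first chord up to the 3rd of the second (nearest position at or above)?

major sixth

The 5th of C sus2 is G; the 3rd of C#°7 is E.
Counting 6 letters and 9 half steps from G gives a major sixth.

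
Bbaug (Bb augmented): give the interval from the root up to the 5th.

Bb augmented is spelled Bb, D, F#.
That puts Bb below F#.
Bb up to F# is 8 semitones, a half step wider than a perfect fifth, so the interval is augmented.

augmented 5th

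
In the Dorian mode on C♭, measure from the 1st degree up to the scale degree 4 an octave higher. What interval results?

perfect eleventh

The scale runs C♭ D♭ E𝄫 F♭ G♭ A♭ B𝄫.
The 1st degree is C♭ and the 4th scale degree (up an octave) is F♭.
From C♭ to F♭ is 17 semitones, exactly the perfect eleventh.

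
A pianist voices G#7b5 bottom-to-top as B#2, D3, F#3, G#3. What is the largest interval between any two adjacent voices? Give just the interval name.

Adjacent intervals: B#2→D3 = diminished third; D3→F#3 = major third; F#3→G#3 = major second.
The largest is D3 to F#3, a major third (4 semitones).

M3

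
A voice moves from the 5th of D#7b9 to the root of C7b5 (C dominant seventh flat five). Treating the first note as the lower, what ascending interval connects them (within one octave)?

diminished third

The 5th of D#7b9 is A#; the root of C7b5 (C dominant seventh flat five) is C.
A# up to C is 2 semitones, a whole step narrower than a major third, so the interval is diminished.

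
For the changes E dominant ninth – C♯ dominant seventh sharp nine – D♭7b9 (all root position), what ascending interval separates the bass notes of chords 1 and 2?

The roots are E and C♯.
E up to C♯ spans 6 letter names and 9 semitones — a major sixth.

major 6th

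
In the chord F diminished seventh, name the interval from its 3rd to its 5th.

Spelling the chord: F, Ab, Cb, Ebb.
That puts Ab below Cb.
Ab up to Cb is 3 semitones, a half step narrower than a major third, so the interval is minor.

minor third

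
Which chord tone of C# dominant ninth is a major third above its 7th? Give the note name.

D#

C#9 is spelled C#-E#-G#-B-D#.
The 7th is B. A major third above B is D#.
D# is the chord's 9th.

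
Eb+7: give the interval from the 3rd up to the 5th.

Eb7#5 (Eb augmented seventh) is spelled Eb, G, B, Db.
That puts G below B.
G up to B spans 3 letter names and 4 semitones — a major third.

major third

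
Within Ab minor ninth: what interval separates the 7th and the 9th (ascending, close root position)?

Abm9 is spelled Ab-Cb-Eb-Gb-Bb.
The 7th is Gb and the 9th is Bb.
Gb up to Bb spans 3 letter names and 4 semitones — a major third.

major third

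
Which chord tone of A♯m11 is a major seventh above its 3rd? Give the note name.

B#

A♯m11 is spelled A♯ C♯ E♯ G♯ B♯ D♯.
The 3rd is C♯. A major seventh above C♯ is B♯.
B♯ is the chord's 9th.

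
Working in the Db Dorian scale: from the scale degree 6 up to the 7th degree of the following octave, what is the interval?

The scale runs Db Eb Fb Gb Ab Bb Cb.
Scale degree 6 = Bb; 7th degree (up an octave) = Cb.
From Bb to Cb: 13 semitones over a ninth = minor.

minor ninth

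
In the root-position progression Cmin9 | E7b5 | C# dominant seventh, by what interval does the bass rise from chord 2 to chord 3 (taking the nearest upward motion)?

M6

The roots are E and C#.
E up to C# spans 6 letter names and 9 semitones — a major sixth.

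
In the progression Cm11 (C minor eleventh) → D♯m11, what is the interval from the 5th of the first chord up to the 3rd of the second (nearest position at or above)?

major seventh

Cm11 (C minor eleventh) has G as its 5th, and D♯m11 has F♯ as its 3rd.
G up to F♯ spans 7 letter names and 11 semitones — a major seventh.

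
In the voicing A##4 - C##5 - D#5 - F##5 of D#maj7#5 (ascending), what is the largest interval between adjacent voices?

major third

Adjacent intervals: A##4→C##5 = minor third; C##5→D#5 = minor second; D#5→F##5 = major third.
The largest is D#5 to F##5, a major third (4 semitones).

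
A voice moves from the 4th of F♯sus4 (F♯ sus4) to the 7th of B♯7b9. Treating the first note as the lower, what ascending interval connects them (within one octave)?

The 4th of F♯sus4 (F♯ sus4) is B; the 7th of B♯7b9 is A♯.
B up to A♯ spans 7 letter names and 11 semitones — a major seventh.

major seventh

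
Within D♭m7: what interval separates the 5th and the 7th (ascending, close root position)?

minor third

D♭min7 (D♭ minor seventh) is spelled D♭, F♭, A♭, C♭.
That puts A♭ below C♭.
A♭ up to C♭ is 3 semitones, a half step narrower than a major third, so the interval is minor.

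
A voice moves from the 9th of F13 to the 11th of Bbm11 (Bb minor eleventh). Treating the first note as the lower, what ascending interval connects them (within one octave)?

The 9th of F13 is G; the 11th of Bbm11 (Bb minor eleventh) is Eb.
G up to Eb is 8 semitones, a half step narrower than a major sixth, so the interval is minor.

minor sixth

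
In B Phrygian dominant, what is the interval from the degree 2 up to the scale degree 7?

Spelling B Phrygian dominant: B C D# E F# G A.
The degree 2 is C and the 7th degree is A.
From C to A is 9 semitones, exactly the major sixth.

major 6th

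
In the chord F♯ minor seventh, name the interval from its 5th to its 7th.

F♯m7: F♯ A C♯ E.
So we need the interval from C♯ up to E.
3 letter names make it a third; at 3 semitones (a half step narrower than major) the quality is minor.

minor third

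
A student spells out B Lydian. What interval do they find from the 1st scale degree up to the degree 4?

augmented fourth

The scale runs B C♯ D♯ E♯ F♯ G♯ A♯.
1st scale degree = B; 4th scale degree = E♯.
B up to E♯ is 6 semitones, a half step wider than a perfect fourth, so the interval is augmented.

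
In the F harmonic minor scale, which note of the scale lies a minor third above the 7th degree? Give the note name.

The scale is F G Ab Bb C Db E.
The 7th degree is E; a minor third above that is G — scale degree 2.

G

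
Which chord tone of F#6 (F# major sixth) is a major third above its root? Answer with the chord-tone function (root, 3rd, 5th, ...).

Spelling the chord: F#–A#–C#–D#.
The root is F#. A major third above F# is A#.
A# is the chord's 3rd.

3rd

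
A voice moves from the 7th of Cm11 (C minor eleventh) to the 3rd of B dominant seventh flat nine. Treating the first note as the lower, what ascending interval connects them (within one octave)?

The 7th of Cm11 (C minor eleventh) is B♭; the 3rd of B dominant seventh flat nine is D♯.
B♭ up to D♯ is 5 semitones, a half step wider than a major third, so the interval is augmented.

augmented 3rd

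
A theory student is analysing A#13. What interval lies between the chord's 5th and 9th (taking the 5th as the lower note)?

The chord tones of A#13 (A# dominant thirteenth) are A#-C##-E#-G#-B#-F##.
That puts E# below B#.
E# up to B# spans 5 letter names and 7 semitones — a perfect fifth.

perfect fifth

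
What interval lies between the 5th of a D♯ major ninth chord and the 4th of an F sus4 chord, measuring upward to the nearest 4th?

D♯ major ninth has A♯ as its 5th, and F sus4 has B♭ as its 4th.
A♯ up to B♭ is 0 semitones, a whole step narrower than a major second, so the interval is diminished.

diminished second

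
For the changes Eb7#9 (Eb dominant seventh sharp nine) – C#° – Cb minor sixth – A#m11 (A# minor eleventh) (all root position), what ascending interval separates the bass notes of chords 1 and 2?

augmented sixth

The roots are Eb and C#.
Eb up to C# is 10 semitones, a half step wider than a major sixth, so the interval is augmented.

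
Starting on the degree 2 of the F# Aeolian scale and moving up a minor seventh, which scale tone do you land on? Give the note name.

The scale is F# G# A B C# D E.
The degree 2 is G#; a minor seventh above that is F# — scale degree 1.

F#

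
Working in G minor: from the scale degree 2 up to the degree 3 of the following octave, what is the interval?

Spelling G minor: G A B♭ C D E♭ F.
Scale degree 2 = A; 3rd scale degree (up an octave) = B♭.
From A to B♭: 13 semitones over a ninth = minor.

minor ninth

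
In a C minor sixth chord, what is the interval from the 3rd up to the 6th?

Spelling the chord: C–E♭–G–A.
The 3rd is E♭ and the 6th is A.
From E♭ to A: 6 semitones over a fourth = augmented.

A4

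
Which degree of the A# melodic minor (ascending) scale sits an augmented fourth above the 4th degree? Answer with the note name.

The scale is A# B# C# D# E# F## G##.
The 4th degree is D#; an augmented fourth above that is G## — scale degree 7.

G##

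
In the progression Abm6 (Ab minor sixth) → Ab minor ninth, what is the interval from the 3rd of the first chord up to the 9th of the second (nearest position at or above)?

Abm6 (Ab minor sixth) has Cb as its 3rd, and Ab minor ninth has Bb as its 9th.
From Cb to Bb is 11 semitones, exactly the major seventh.

major 7th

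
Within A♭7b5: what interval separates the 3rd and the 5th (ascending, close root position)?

The chord tones of A♭ dominant seventh flat five are A♭, C, E𝄫, G♭.
That puts C below E𝄫.
3 letter names make it a third; at 2 semitones (a whole step narrower than major) the quality is diminished.

diminished 3rd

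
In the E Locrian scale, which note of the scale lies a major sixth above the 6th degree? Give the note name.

A

The scale is E F G A Bb C D.
The 6th degree is C; a major sixth above that is A — scale degree 4.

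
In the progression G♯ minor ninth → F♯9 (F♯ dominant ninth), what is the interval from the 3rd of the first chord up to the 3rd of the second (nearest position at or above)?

major seventh

G♯ minor ninth has B as its 3rd, and F♯9 (F♯ dominant ninth) has A♯ as its 3rd.
B up to A♯ spans 7 letter names and 11 semitones — a major seventh.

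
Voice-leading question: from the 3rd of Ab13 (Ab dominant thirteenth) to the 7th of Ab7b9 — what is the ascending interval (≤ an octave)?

Ab13 (Ab dominant thirteenth) has C as its 3rd, and Ab7b9 has Gb as its 7th.
From C to Gb: 6 semitones over a fifth = diminished.

diminished 5th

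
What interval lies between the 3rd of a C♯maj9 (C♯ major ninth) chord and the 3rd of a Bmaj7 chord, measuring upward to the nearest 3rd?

minor 7th

C♯maj9 (C♯ major ninth) has E♯ as its 3rd, and Bmaj7 has D♯ as its 3rd.
From E♯ to D♯: 10 semitones over a seventh = minor.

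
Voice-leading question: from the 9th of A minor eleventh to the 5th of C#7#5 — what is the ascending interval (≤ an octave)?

augmented sixth

The 9th of A minor eleventh is B; the 5th of C#7#5 is G##.
B up to G## is 10 semitones, a half step wider than a major sixth, so the interval is augmented.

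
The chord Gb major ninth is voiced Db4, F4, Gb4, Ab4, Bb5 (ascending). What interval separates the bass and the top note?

The outer voices are Db4 and Bb5.
Counting 13 letters and 21 half steps from Db gives a major thirteenth.

major thirteenth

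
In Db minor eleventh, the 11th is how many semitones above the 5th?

Spelling the chord: Db–Fb–Ab–Cb–Eb–Gb.
Ab to Gb is a minor seventh: 10 semitones.

10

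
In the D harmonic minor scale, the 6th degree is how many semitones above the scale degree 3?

The scale is D E F G A Bb C#.
F up to Bb is a perfect fourth — 5 semitones.

5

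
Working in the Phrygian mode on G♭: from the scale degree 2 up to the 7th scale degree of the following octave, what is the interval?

Spelling the Phrygian mode on G♭: G♭ A𝄫 B𝄫 C♭ D♭ E𝄫 F♭.
That puts A𝄫 below F♭.
A𝄫 up to F♭ spans 13 letter names and 21 semitones — a major thirteenth.

major 13th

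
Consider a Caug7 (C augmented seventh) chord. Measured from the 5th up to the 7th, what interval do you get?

The chord tones of C augmented seventh are C, E, G#, Bb.
That puts G# below Bb.
From G# to Bb: 2 semitones over a third = diminished.

diminished third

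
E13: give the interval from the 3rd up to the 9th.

minor seventh

The chord tones of E13 (E dominant thirteenth) are E-G#-B-D-F#-C#.
So we need the interval from G# up to F#.
From G# to F#: 10 semitones over a seventh = minor.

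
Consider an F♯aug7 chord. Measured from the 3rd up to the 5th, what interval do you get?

major 3rd

F♯+7: F♯-A♯-C𝄪-E.
That puts A♯ below C𝄪.
A♯ up to C𝄪 spans 3 letter names and 4 semitones — a major third.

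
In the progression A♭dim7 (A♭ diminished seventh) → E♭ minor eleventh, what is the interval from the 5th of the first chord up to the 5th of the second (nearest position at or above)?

The 5th of A♭dim7 (A♭ diminished seventh) is E𝄫; the 5th of E♭ minor eleventh is B♭.
5 letter names make it a fifth; at 8 semitones (a half step wider than perfect) the quality is augmented.

A5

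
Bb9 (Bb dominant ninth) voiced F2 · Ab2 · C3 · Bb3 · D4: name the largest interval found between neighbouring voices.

Adjacent intervals: F2→Ab2 = minor third; Ab2→C3 = major third; C3→Bb3 = minor seventh; Bb3→D4 = major third.
The largest is C3 to Bb3, a minor seventh (10 semitones).

minor seventh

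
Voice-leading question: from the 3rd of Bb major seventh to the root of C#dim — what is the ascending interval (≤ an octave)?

The 3rd of Bb major seventh is D; the root of C#dim is C#.
From D to C# is 11 semitones, exactly the major seventh.

major seventh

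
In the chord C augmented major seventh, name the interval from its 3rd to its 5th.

major third

Spelling the chord: C–E–G♯–B.
The 3rd is E and the 5th is G♯.
Counting 3 letters and 4 half steps from E gives a major third.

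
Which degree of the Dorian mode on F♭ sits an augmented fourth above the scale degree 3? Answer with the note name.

Db

The scale is F♭ G♭ A𝄫 B𝄫 C♭ D♭ E𝄫.
The scale degree 3 is A𝄫; an augmented fourth above that is D♭ — scale degree 6.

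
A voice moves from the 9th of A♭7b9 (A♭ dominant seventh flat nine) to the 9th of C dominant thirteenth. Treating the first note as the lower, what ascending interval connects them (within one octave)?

The 9th of A♭7b9 (A♭ dominant seventh flat nine) is B𝄫; the 9th of C dominant thirteenth is D.
3 letter names make it a third; at 5 semitones (a half step wider than major) the quality is augmented.

augmented 3rd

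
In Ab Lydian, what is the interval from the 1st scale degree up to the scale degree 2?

major second

Spelling Ab Lydian: Ab Bb C D Eb F G.
So we need the interval from Ab up to Bb.
Counting 2 letters and 2 half steps from Ab gives a major second.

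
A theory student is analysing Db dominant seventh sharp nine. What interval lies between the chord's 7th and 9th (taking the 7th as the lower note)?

A3

Spelling the chord: Db F Ab Cb E.
So we need the interval from Cb up to E.
From Cb to E: 5 semitones over a third = augmented.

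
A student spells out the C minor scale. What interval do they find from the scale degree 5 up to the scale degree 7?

minor third

Spelling the C minor scale: C D Eb F G Ab Bb.
The scale degree 5 is G and the degree 7 is Bb.
3 letter names make it a third; at 3 semitones (a half step narrower than major) the quality is minor.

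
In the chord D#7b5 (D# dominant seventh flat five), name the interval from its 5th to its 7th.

The chord tones of D# dominant seventh flat five are D#-F##-A-C#.
That puts A below C#.
From A to C# is 4 semitones, exactly the major third.

major third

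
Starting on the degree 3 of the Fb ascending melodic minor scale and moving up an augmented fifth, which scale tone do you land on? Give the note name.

Eb

The scale is Fb Gb Abb Bbb Cb Db Eb.
The degree 3 is Abb; an augmented fifth above that is Eb — scale degree 7.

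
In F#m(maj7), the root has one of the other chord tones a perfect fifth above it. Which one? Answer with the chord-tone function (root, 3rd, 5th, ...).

5th

F#mM7 (F# minor-major seventh) is spelled F#, A, C#, E#.
The root is F#. A perfect fifth above F# is C#.
C# is the chord's 5th.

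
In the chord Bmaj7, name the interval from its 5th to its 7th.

Bmaj7 (B major seventh) is spelled B-D#-F#-A#.
That puts F# below A#.
From F# to A# is 4 semitones, exactly the major third.

major 3rd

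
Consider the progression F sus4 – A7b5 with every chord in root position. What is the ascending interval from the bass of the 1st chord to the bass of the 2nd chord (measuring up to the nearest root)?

The roots are F and A.
F up to A spans 3 letter names and 4 semitones — a major third.

major third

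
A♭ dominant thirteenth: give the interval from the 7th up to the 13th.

A♭ dominant thirteenth is spelled A♭-C-E♭-G♭-B♭-F.
So we need the interval from G♭ up to F.
From G♭ to F is 11 semitones, exactly the major seventh.

M7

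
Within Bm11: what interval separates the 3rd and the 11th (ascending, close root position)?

major ninth

Spelling the chord: B D F# A C# E.
That puts D below E.
From D to E is 14 semitones, exactly the major ninth.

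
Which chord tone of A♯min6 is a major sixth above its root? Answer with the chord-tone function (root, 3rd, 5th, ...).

The chord tones of A♯min6 are A♯–C♯–E♯–F𝄪.
The root is A♯. A major sixth above A♯ is F𝄪.
F𝄪 is the chord's 6th.

6th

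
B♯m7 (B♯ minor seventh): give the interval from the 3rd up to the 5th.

M3

B♯ minor seventh: B♯–D♯–F𝄪–A♯.
So we need the interval from D♯ up to F𝄪.
From D♯ to F𝄪 is 4 semitones, exactly the major third.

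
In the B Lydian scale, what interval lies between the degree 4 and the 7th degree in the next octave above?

P11

B lydian: B C♯ D♯ E♯ F♯ G♯ A♯.
Degree 4 = E♯; 7th degree (up an octave) = A♯.
From E♯ to A♯ is 17 semitones, exactly the perfect eleventh.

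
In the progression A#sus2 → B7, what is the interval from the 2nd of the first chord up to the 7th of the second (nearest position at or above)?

diminished seventh

A#sus2 has B# as its 2nd, and B7 has A as its 7th.
7 letter names make it a seventh; at 9 semitones (a whole step narrower than major) the quality is diminished.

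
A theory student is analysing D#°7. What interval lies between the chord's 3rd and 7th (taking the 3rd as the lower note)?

The chord tones of D#°7 are D#, F#, A, C.
So we need the interval from F# up to C.
5 letter names make it a fifth; at 6 semitones (a half step narrower than perfect) the quality is diminished.

d5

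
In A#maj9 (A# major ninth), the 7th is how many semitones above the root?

Spelling the chord: A#-C##-E#-G##-B#.
A# to G## is a major seventh: 11 semitones.

11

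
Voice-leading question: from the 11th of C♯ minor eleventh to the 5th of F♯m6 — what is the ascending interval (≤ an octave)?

The 11th of C♯ minor eleventh is F♯; the 5th of F♯m6 is C♯.
From F♯ to C♯ is 7 semitones, exactly the perfect fifth.

P5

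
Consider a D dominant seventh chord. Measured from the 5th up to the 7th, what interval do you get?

minor third

Spelling the chord: D, F♯, A, C.
So we need the interval from A up to C.
3 letter names make it a third; at 3 semitones (a half step narrower than major) the quality is minor.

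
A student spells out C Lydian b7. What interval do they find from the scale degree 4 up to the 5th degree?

The scale runs C D E F# G A Bb.
So we need the interval from F# up to G.
F# up to G is 1 semitone, a half step narrower than a major second, so the interval is minor.

m2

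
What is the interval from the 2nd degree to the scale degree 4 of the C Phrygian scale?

major third

Spelling the C Phrygian scale: C D♭ E♭ F G A♭ B♭.
So we need the interval from D♭ up to F.
D♭ up to F spans 3 letter names and 4 semitones — a major third.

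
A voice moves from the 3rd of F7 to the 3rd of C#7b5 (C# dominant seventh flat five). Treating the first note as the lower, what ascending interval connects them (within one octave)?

A5

F7 has A as its 3rd, and C#7b5 (C# dominant seventh flat five) has E# as its 3rd.
5 letter names make it a fifth; at 8 semitones (a half step wider than perfect) the quality is augmented.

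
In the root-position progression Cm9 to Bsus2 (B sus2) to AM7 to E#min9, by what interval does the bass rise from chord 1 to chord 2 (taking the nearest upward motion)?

The roots are C and B.
Counting 7 letters and 11 half steps from C gives a major seventh.

major seventh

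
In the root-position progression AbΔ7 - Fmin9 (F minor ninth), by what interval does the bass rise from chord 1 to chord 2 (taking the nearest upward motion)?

The roots are Ab and F.
Counting 6 letters and 9 half steps from Ab gives a major sixth.

M6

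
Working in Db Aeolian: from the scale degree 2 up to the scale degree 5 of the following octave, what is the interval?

P11

Db natural minor: Db Eb Fb Gb Ab Bbb Cb.
So we need the interval from Eb up to Ab.
From Eb to Ab is 17 semitones, exactly the perfect eleventh.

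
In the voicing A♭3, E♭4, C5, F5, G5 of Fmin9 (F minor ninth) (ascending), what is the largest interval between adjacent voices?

major sixth

Adjacent intervals: A♭3→E♭4 = perfect fifth; E♭4→C5 = major sixth; C5→F5 = perfect fourth; F5→G5 = major second.
The largest is E♭4 to C5, a major sixth (9 semitones).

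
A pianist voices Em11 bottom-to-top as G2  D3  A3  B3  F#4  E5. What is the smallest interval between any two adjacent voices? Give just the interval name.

Adjacent intervals: G2→D3 = perfect fifth; D3→A3 = perfect fifth; A3→B3 = major second; B3→F#4 = perfect fifth; F#4→E5 = minor seventh.
The smallest is A3 to B3, a major second (2 semitones).

major second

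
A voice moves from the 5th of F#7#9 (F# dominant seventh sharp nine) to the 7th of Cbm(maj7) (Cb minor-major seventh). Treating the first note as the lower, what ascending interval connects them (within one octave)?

diminished seventh

F#7#9 (F# dominant seventh sharp nine) has C# as its 5th, and Cbm(maj7) (Cb minor-major seventh) has Bb as its 7th.
7 letter names make it a seventh; at 9 semitones (a whole step narrower than major) the quality is diminished.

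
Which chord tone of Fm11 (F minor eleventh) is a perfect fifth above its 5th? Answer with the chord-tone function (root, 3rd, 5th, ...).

Fm11: F–Ab–C–Eb–G–Bb.
The 5th is C. A perfect fifth above C is G.
G is the chord's 9th.

9th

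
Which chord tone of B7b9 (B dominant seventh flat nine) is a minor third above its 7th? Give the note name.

The chord tones of B7b9 are B–D#–F#–A–C.
The 7th is A. A minor third above A is C.
C is the chord's 9th.

C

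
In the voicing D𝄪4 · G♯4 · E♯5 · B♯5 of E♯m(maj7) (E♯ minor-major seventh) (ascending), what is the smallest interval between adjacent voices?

diminished 4th

Adjacent intervals: D𝄪4→G♯4 = diminished fourth; G♯4→E♯5 = major sixth; E♯5→B♯5 = perfect fifth.
The smallest is D𝄪4 to G♯4, a diminished fourth (4 semitones).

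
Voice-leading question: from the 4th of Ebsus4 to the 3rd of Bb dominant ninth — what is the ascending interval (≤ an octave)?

augmented fourth

The 4th of Ebsus4 is Ab; the 3rd of Bb dominant ninth is D.
From Ab to D: 6 semitones over a fourth = augmented.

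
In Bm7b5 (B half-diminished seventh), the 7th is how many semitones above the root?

B half-diminished seventh: B D F A.
B to A is a minor seventh: 10 semitones.

10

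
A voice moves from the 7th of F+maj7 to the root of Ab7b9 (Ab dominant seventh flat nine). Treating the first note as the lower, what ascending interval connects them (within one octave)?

The 7th of F+maj7 is E; the root of Ab7b9 (Ab dominant seventh flat nine) is Ab.
From E to Ab: 4 semitones over a fourth = diminished.

diminished fourth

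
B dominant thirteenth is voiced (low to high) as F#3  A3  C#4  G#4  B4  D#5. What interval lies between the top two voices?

Those voices are B4 and D#5.
B up to D# spans 3 letter names and 4 semitones — a major third.

M3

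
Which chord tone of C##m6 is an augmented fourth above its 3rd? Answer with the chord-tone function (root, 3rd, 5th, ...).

The chord tones of C## minor sixth are C##-E#-G##-A##.
The 3rd is E#. An augmented fourth above E# is A##.
A## is the chord's 6th.

6th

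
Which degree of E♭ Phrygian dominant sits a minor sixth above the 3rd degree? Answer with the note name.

The scale is E♭ F♭ G A♭ B♭ C♭ D♭.
The 3rd degree is G; a minor sixth above that is E♭ — scale degree 1.

Eb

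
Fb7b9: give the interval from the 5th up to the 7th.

minor third

Fb dominant seventh flat nine: Fb–Ab–Cb–Ebb–Gbb.
The 5th is Cb and the 7th is Ebb.
3 letter names make it a third; at 3 semitones (a half step narrower than major) the quality is minor.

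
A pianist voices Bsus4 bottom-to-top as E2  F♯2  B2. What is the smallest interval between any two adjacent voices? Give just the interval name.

major second

Adjacent intervals: E2→F♯2 = major second; F♯2→B2 = perfect fourth.
The smallest is E2 to F♯2, a major second (2 semitones).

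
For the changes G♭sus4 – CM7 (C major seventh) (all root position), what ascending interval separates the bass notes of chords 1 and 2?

A4

The roots are G♭ and C.
4 letter names make it a fourth; at 6 semitones (a half step wider than perfect) the quality is augmented.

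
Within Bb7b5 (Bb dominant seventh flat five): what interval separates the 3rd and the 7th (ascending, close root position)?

Bb7b5: Bb, D, Fb, Ab.
That puts D below Ab.
5 letter names make it a fifth; at 6 semitones (a half step narrower than perfect) the quality is diminished.

diminished fifth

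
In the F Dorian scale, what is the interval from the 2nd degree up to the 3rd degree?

Spelling the F Dorian scale: F G A♭ B♭ C D E♭.
That puts G below A♭.
G up to A♭ is 1 semitone, a half step narrower than a major second, so the interval is minor.

minor second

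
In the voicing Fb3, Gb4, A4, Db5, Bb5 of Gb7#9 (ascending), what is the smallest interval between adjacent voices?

Adjacent intervals: Fb3→Gb4 = major ninth; Gb4→A4 = augmented second; A4→Db5 = diminished fourth; Db5→Bb5 = major sixth.
The smallest is Gb4 to A4, an augmented second (3 semitones).

augmented 2nd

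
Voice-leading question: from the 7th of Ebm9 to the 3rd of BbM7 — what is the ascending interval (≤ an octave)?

The 7th of Ebm9 is Db; the 3rd of BbM7 is D.
Db up to D is 1 semitone, a half step wider than a perfect unison, so the interval is augmented.

augmented unison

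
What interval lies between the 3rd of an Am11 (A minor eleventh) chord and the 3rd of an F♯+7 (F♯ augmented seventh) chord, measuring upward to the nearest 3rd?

Am11 (A minor eleventh) has C as its 3rd, and F♯+7 (F♯ augmented seventh) has A♯ as its 3rd.
6 letter names make it a sixth; at 10 semitones (a half step wider than major) the quality is augmented.

augmented sixth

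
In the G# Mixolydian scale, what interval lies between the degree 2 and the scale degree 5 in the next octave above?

perfect eleventh

Spelling the G# Mixolydian scale: G# A# B# C# D# E# F#.
That puts A# below D#.
A# up to D# spans 11 letter names and 17 semitones — a perfect eleventh.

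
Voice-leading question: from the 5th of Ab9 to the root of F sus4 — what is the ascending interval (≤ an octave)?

M2

The 5th of Ab9 is Eb; the root of F sus4 is F.
From Eb to F is 2 semitones, exactly the major second.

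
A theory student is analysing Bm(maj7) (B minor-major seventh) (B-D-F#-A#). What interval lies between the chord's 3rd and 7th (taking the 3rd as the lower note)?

A5

The 3rd is D and the 7th is A#.
5 letter names make it a fifth; at 8 semitones (a half step wider than perfect) the quality is augmented.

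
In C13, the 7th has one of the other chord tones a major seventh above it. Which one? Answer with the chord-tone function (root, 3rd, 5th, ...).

13th

Spelling the chord: C–E–G–Bb–D–A.
The 7th is Bb. A major seventh above Bb is A.
A is the chord's 13th.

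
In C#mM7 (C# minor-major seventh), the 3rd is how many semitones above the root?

The chord tones of C#m(maj7) (C# minor-major seventh) are C#–E–G#–B#.
C# to E is a minor third: 3 semitones.

3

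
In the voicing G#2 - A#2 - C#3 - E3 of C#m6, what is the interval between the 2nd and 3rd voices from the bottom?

minor 3rd

Those voices are A#2 and C#3.
A# up to C# is 3 semitones, a half step narrower than a major third, so the interval is minor.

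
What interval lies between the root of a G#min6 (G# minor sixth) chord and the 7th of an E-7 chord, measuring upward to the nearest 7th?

G#min6 (G# minor sixth) has G# as its root, and E-7 has D as its 7th.
5 letter names make it a fifth; at 6 semitones (a half step narrower than perfect) the quality is diminished.

d5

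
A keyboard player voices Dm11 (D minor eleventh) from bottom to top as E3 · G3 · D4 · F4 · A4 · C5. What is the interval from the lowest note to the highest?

minor thirteenth

The outer voices are E3 and C5.
13 letter names make it a thirteenth; at 20 semitones (a half step narrower than major) the quality is minor.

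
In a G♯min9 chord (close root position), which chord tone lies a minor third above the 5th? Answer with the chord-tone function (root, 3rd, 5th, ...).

7th

G♯ minor ninth is spelled G♯-B-D♯-F♯-A♯.
The 5th is D♯. A minor third above D♯ is F♯.
F♯ is the chord's 7th.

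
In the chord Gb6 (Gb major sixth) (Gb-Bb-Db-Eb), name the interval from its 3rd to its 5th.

minor third

So we need the interval from Bb up to Db.
3 letter names make it a third; at 3 semitones (a half step narrower than major) the quality is minor.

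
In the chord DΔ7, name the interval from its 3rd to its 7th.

P5

Spelling the chord: D–F#–A–C#.
That puts F# below C#.
From F# to C# is 7 semitones, exactly the perfect fifth.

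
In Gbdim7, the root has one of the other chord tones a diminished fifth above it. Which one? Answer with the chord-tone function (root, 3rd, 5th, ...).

5th

Spelling the chord: Gb–Bbb–Dbb–Fbb.
The root is Gb. A diminished fifth above Gb is Dbb.
Dbb is the chord's 5th.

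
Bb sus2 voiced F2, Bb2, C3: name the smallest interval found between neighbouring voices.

major second

Adjacent intervals: F2→Bb2 = perfect fourth; Bb2→C3 = major second.
The smallest is Bb2 to C3, a major second (2 semitones).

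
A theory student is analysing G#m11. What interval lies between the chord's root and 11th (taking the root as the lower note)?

G#m11: G# B D# F# A# C#.
The root is G# and the 11th is C#.
Counting 11 letters and 17 half steps from G# gives a perfect eleventh.

perfect eleventh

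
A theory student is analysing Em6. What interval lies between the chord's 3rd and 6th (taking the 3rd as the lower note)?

E minor sixth is spelled E–G–B–C#.
The 3rd is G and the 6th is C#.
From G to C#: 6 semitones over a fourth = augmented.

augmented fourth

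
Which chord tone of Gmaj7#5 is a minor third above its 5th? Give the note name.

F#

G+maj7 (G augmented major seventh) is spelled G B D# F#.
The 5th is D#. A minor third above D# is F#.
F# is the chord's 7th.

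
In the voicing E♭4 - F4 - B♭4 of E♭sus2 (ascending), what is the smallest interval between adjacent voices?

major 2nd

Adjacent intervals: E♭4→F4 = major second; F4→B♭4 = perfect fourth.
The smallest is E♭4 to F4, a major second (2 semitones).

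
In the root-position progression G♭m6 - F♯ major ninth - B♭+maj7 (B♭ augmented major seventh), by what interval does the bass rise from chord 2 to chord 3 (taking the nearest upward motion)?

The roots are F♯ and B♭.
From F♯ to B♭: 4 semitones over a fourth = diminished.

diminished 4th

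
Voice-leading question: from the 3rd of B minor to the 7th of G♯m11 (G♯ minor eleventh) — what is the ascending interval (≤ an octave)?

major 3rd

The 3rd of B minor is D; the 7th of G♯m11 (G♯ minor eleventh) is F♯.
From D to F♯ is 4 semitones, exactly the major third.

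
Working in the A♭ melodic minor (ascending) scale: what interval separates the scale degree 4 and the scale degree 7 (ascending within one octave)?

Spelling the A♭ melodic minor (ascending) scale: A♭ B♭ C♭ D♭ E♭ F G.
That puts D♭ below G.
4 letter names make it a fourth; at 6 semitones (a half step wider than perfect) the quality is augmented.

augmented 4th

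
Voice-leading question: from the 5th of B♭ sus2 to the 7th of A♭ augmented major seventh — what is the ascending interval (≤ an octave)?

major second

The 5th of B♭ sus2 is F; the 7th of A♭ augmented major seventh is G.
F up to G spans 2 letter names and 2 semitones — a major second.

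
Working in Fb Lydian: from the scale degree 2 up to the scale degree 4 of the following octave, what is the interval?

major tenth

The scale runs Fb Gb Ab Bb Cb Db Eb.
The scale degree 2 is Gb and the 4th degree (up an octave) is Bb.
Counting 10 letters and 16 half steps from Gb gives a major tenth.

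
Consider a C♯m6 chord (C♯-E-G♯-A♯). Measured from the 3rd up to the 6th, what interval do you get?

augmented fourth

That puts E below A♯.
From E to A♯: 6 semitones over a fourth = augmented.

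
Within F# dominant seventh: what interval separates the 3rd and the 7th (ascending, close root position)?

Spelling the chord: F#, A#, C#, E.
The 3rd is A# and the 7th is E.
5 letter names make it a fifth; at 6 semitones (a half step narrower than perfect) the quality is diminished.

diminished 5th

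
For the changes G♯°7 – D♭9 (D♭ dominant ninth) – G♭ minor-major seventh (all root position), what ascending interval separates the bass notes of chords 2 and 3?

The roots are D♭ and G♭.
Counting 4 letters and 5 half steps from D♭ gives a perfect fourth.

P4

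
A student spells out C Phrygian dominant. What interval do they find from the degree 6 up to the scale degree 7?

major second

C phrygian dominant: C Db E F G Ab Bb.
So we need the interval from Ab up to Bb.
Counting 2 letters and 2 half steps from Ab gives a major second.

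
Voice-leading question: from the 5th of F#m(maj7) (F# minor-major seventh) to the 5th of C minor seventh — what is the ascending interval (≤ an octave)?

diminished fifth

F#m(maj7) (F# minor-major seventh) has C# as its 5th, and C minor seventh has G as its 5th.
C# up to G is 6 semitones, a half step narrower than a perfect fifth, so the interval is diminished.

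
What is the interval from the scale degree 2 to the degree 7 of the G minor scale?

minor sixth

G natural minor: G A Bb C D Eb F.
The scale degree 2 is A and the degree 7 is F.
From A to F: 8 semitones over a sixth = minor.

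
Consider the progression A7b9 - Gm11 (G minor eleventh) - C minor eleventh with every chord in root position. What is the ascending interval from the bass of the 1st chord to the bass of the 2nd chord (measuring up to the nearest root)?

minor seventh

The roots are A and G.
7 letter names make it a seventh; at 10 semitones (a half step narrower than major) the quality is minor.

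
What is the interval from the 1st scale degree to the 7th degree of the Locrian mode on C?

m7

Spelling the Locrian mode on C: C Db Eb F Gb Ab Bb.
The 1st scale degree is C and the degree 7 is Bb.
C up to Bb is 10 semitones, a half step narrower than a major seventh, so the interval is minor.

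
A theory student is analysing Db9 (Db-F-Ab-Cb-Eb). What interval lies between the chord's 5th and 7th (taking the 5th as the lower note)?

minor third

5th = Ab; 7th = Cb.
3 letter names make it a third; at 3 semitones (a half step narrower than major) the quality is minor.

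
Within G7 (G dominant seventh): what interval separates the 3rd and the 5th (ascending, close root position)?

The chord tones of G7 (G dominant seventh) are G–B–D–F.
3rd = B; 5th = D.
B up to D is 3 semitones, a half step narrower than a major third, so the interval is minor.

minor 3rd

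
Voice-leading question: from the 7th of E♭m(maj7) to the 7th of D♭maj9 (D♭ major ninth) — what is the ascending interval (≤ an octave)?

minor seventh

The 7th of E♭m(maj7) is D; the 7th of D♭maj9 (D♭ major ninth) is C.
From D to C: 10 semitones over a seventh = minor.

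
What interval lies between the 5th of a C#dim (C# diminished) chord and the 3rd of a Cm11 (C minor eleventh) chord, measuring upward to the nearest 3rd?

minor sixth

The 5th of C#dim (C# diminished) is G; the 3rd of Cm11 (C minor eleventh) is Eb.
G up to Eb is 8 semitones, a half step narrower than a major sixth, so the interval is minor.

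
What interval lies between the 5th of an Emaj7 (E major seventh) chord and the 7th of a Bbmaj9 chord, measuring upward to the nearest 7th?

minor seventh

Emaj7 (E major seventh) has B as its 5th, and Bbmaj9 has A as its 7th.
7 letter names make it a seventh; at 10 semitones (a half step narrower than major) the quality is minor.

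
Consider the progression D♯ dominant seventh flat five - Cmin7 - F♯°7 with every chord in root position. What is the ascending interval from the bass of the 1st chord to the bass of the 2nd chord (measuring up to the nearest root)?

diminished 7th

The roots are D♯ and C.
D♯ up to C is 9 semitones, a whole step narrower than a major seventh, so the interval is diminished.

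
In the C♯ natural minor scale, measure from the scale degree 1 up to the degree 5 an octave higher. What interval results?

Spelling the C♯ natural minor scale: C♯ D♯ E F♯ G♯ A B.
That puts C♯ below G♯.
C♯ up to G♯ spans 12 letter names and 19 semitones — a perfect twelfth.

perfect twelfth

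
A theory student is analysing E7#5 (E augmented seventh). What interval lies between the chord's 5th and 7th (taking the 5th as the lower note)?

Spelling the chord: E, G♯, B♯, D.
So we need the interval from B♯ up to D.
B♯ up to D is 2 semitones, a whole step narrower than a major third, so the interval is diminished.

diminished third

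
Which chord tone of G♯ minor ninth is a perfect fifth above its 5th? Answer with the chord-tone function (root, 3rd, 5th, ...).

9th

The chord tones of G♯ minor ninth are G♯-B-D♯-F♯-A♯.
The 5th is D♯. A perfect fifth above D♯ is A♯.
A♯ is the chord's 9th.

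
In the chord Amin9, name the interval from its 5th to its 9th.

The chord tones of Amin9 (A minor ninth) are A C E G B.
The 5th is E and the 9th is B.
From E to B is 7 semitones, exactly the perfect fifth.

perfect fifth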